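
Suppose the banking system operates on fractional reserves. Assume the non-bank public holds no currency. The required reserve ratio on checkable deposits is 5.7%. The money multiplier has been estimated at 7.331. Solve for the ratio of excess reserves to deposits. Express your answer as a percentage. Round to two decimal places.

7.94%

Using m = 7.331. Since m = (1 + c)/(c + rr + e), the denominator satisfies c + rr + e = (1 + c)/m = (1 + 0) / 7.331 ≈ 0.136407.
With c = 0 and rr = 0.057, the ratio of excess reserves to deposits is 0.136407 − 0 − 0.057 = 0.079407.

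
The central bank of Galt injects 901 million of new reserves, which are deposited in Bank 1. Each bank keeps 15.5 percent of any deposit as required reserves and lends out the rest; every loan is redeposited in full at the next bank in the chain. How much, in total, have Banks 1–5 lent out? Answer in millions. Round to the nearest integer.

Bank i lends (1 − rr)^i of the original deposit: Bank 1 lends 901·0.8450 = 761.3450, Bank 2 lends 901·0.8450² ≈ 643.3365, and so on.
Summing a geometric series: total = 901·[0.8450·(1 − 0.8450^5) / (1 − 0.8450)] ≈ 2795.8171 million.

2796 million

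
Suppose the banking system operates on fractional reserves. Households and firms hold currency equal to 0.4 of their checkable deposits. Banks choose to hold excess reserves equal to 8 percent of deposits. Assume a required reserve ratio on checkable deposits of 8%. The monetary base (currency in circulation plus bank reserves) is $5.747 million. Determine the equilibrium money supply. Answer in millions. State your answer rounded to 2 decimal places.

$14.37 million

The money multiplier is m = (1 + c) / (rr + e + c) = (1 + 0.4) / (0.08 + 0.08 + 0.4) = 2.5.
So M = m × MB = 2.5 × 5.747 = 14.3675 million.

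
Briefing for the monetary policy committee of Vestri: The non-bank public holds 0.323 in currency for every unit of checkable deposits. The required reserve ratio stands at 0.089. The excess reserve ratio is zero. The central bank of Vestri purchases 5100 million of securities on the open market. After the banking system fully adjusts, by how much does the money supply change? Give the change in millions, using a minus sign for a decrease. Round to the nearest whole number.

The money multiplier is m = (1 + c) / (rr + c) = (1 + 0.323) / (0.089 + 0.323) ≈ 3.21117.
The purchase adds 5100 million of base, so ΔM = m × ΔMB = 3.21117 × (+5100) = 16376.967 million.

16377 million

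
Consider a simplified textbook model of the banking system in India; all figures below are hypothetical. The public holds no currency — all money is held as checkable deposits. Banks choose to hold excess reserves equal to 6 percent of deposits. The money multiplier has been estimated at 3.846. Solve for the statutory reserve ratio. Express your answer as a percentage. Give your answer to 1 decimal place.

Using m = 3.846. Since m = (1 + c)/(c + rr + e), the denominator satisfies c + rr + e = (1 + c)/m = (1 + 0) / 3.846 ≈ 0.260010.
With c = 0 and e = 0.06, the statutory reserve ratio is 0.260010 − 0 − 0.06 = 0.20001.

20.0%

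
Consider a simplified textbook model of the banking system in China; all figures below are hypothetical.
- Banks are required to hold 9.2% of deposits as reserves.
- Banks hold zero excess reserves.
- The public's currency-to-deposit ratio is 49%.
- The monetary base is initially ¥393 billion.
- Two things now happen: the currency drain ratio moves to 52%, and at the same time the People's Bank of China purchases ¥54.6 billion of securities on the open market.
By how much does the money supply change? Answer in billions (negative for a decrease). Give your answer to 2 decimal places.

¥105.55 billion

Before: m₁ = (1 + 0.49) / (0.092 + 0.49) ≈ 2.560137, MB₁ = 393, so M₁ = 2.560137 × 393 ≈ 1006.1338 billion.
After: m₂ = (1 + 0.52) / (0.092 + 0.52) ≈ 2.483660, MB₂ = 393 + 54.6 = 447.6, so M₂ = 2.483660 × 447.6 ≈ 1111.6862 billion.
ΔM = M₂ − M₁ = 1111.6862 − 1006.1338 = 105.5524 billion.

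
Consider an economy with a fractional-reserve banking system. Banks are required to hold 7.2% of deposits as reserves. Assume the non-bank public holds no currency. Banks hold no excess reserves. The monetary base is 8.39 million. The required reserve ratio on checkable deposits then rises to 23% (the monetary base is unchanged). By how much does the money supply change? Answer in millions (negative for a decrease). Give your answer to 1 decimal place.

Initially m₁ = 1 / (0.072) ≈ 13.8889, so M₁ = 13.8889 × 8.39 ≈ 116.5279 million.
After the change m₂ = 1 / (0.23) ≈ 4.3478, so M₂ = 4.3478 × 8.39 ≈ 36.478 million.
ΔM = M₂ − M₁ = 36.478 − 116.5279 = -80.0499 million.

-80.0 million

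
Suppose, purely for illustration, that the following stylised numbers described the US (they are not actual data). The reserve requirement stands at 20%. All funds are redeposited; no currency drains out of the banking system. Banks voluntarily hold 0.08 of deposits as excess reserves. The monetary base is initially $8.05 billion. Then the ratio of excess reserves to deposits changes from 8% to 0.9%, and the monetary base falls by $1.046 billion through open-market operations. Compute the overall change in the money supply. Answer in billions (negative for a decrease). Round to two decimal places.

$4.76 billion

Before: m₁ = 1 / (0.2 + 0.08) ≈ 3.5714, MB₁ = 8.05, so M₁ = 3.5714 × 8.05 ≈ 28.7498 billion.
After: m₂ = 1 / (0.2 + 0.009) ≈ 4.7847, MB₂ = 8.05 − 1.046 = 7.004, so M₂ = 4.7847 × 7.004 ≈ 33.512 billion.
ΔM = M₂ − M₁ = 33.512 − 28.7498 = 4.7622 billion.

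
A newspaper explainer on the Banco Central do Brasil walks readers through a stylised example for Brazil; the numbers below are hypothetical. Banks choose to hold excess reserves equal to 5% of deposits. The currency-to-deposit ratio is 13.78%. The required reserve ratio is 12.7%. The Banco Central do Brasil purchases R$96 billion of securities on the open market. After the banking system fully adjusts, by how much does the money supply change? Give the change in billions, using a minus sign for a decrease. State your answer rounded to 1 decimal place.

R$347.0 billion

The money multiplier is m = (1 + c) / (rr + e + c) = (1 + 0.1378) / (0.127 + 0.05 + 0.1378) ≈ 3.6144.
The purchase adds 96 billion of base, so ΔM = m × ΔMB = 3.6144 × (+96) = 346.9824 billion.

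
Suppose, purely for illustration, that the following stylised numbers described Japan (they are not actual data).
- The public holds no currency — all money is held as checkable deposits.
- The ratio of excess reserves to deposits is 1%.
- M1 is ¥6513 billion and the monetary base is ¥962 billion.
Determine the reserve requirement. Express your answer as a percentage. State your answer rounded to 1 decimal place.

13.8%

Using m = M/MB = 6513/962 ≈ 6.770270. Since m = (1 + c)/(c + rr + e), the denominator satisfies c + rr + e = (1 + c)/m = (1 + 0) / 6.770270 ≈ 0.147705.
With c = 0 and e = 0.01, the reserve requirement is 0.147705 − 0 − 0.01 = 0.137705.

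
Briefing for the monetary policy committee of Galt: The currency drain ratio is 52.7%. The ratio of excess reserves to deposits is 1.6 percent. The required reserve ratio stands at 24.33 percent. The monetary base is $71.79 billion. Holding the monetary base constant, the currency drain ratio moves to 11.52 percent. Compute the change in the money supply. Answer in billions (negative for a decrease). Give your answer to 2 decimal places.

Initially m₁ = (1 + 0.527) / (0.2433 + 0.016 + 0.527) ≈ 1.94201, so M₁ = 1.94201 × 71.79 ≈ 139.4169 billion.
After the change m₂ = (1 + 0.1152) / (0.2433 + 0.016 + 0.1152) ≈ 2.97784, so M₂ = 2.97784 × 71.79 ≈ 213.7791 billion.
ΔM = M₂ − M₁ = 213.7791 − 139.4169 = 74.3622 billion.

$74.36 billion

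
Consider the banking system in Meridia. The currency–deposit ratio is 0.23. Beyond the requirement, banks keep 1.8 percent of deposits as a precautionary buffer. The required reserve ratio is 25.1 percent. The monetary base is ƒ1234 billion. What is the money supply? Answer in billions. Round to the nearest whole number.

ƒ3042 billion

The money multiplier is m = (1 + c) / (rr + e + c) = (1 + 0.23) / (0.251 + 0.018 + 0.23) ≈ 2.46493.
So M = m × MB = 2.46493 × 1234 ≈ 3041.7236 billion.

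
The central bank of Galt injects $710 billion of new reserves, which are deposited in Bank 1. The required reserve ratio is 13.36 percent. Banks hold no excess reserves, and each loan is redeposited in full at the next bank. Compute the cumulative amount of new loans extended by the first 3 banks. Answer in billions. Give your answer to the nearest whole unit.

$1610 billion

Bank i lends (1 − rr)^i of the original deposit: Bank 1 lends 710·0.8664 = 615.1440, Bank 2 lends 710·0.8664² ≈ 532.9608, and so on.
Summing a geometric series: total = 710·[0.8664·(1 − 0.8664^3) / (1 − 0.8664)] ≈ 1609.8620 billion.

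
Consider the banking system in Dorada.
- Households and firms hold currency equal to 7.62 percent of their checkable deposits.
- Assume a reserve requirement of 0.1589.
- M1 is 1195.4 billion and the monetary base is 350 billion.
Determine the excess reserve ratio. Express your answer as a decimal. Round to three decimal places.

Using m = M/MB = 1195.4/350 ≈ 3.415429. Since m = (1 + c)/(c + rr + e), the denominator satisfies c + rr + e = (1 + c)/m = (1 + 0.0762) / 3.415429 ≈ 0.315100.
With c = 0.0762 and rr = 0.1589, the excess reserve ratio is 0.315100 − 0.0762 − 0.1589 = 0.08.

0.080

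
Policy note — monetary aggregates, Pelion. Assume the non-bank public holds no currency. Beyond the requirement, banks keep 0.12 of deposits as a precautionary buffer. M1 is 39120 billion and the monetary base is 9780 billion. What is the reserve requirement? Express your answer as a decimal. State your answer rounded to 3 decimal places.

Using m = M/MB = 39120/9780 = 4.000000. Since m = (1 + c)/(c + rr + e), the denominator satisfies c + rr + e = (1 + c)/m = (1 + 0) / 4.000000 = 0.250000.
With c = 0 and e = 0.12, the reserve requirement is 0.250000 − 0 − 0.12 = 0.13.

0.130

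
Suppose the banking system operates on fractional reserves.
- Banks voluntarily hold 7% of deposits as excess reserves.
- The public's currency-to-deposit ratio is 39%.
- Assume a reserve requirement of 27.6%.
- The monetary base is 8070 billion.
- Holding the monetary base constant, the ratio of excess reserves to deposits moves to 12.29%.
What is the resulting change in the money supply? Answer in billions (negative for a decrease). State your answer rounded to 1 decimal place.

-1022.0 billion

Initially m₁ = (1 + 0.39) / (0.276 + 0.07 + 0.39) ≈ 1.888587, so M₁ = 1.888587 × 8070 ≈ 15240.8971 billion.
After the change m₂ = (1 + 0.39) / (0.276 + 0.1229 + 0.39) ≈ 1.761947, so M₂ = 1.761947 × 8070 ≈ 14218.9123 billion.
ΔM = M₂ − M₁ = 14218.9123 − 15240.8971 = -1021.9848 billion.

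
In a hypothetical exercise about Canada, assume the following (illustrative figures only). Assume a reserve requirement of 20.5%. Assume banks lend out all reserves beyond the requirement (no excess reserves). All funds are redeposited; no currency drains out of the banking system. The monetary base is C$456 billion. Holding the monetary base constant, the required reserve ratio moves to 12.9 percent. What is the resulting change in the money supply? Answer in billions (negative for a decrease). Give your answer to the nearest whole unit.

C$1310 billion

Initially m₁ = 1 / (0.205) ≈ 4.8780, so M₁ = 4.8780 × 456 = 2224.368 billion.
After the change m₂ = 1 / (0.129) ≈ 7.7519, so M₂ = 7.7519 × 456 = 3534.8664 billion.
ΔM = M₂ − M₁ = 3534.8664 − 2224.368 = 1310.4984 billion.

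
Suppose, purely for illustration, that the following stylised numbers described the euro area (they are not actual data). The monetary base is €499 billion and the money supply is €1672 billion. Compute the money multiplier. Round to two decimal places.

3.35

The money multiplier is m = M / MB = 1672 / 499 ≈ 3.35070.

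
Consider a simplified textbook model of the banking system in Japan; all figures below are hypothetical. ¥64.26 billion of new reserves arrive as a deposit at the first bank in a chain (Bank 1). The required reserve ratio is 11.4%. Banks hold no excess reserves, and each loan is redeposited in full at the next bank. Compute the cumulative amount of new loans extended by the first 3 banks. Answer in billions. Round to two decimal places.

Bank i lends (1 − rr)^i of the original deposit: Bank 1 lends 64.26·0.8860 ≈ 56.9344, Bank 2 lends 64.26·0.8860² ≈ 50.4438, and so on.
Summing a geometric series: total = 64.26·[0.8860·(1 − 0.8860^3) / (1 − 0.8860)] ≈ 152.0714 billion.

¥152.07 billion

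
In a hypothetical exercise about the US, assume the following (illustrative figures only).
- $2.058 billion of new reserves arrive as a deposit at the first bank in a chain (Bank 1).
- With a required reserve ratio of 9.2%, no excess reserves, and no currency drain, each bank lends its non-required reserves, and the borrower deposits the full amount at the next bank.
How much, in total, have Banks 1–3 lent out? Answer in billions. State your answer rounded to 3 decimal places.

Bank i lends (1 − rr)^i of the original deposit: Bank 1 lends 2.058·0.9080 ≈ 1.8687, Bank 2 lends 2.058·0.9080² ≈ 1.6967, and so on.
Summing a geometric series: total = 2.058·[0.9080·(1 − 0.9080^3) / (1 − 0.9080)] ≈ 5.1061 billion.

$5.106 billion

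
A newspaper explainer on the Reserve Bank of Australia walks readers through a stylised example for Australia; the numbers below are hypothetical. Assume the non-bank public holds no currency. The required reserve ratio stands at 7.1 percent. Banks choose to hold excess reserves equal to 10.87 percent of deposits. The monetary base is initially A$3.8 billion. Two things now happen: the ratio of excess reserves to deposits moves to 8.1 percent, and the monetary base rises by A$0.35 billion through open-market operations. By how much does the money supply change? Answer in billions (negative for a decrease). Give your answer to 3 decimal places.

A$6.156 billion

Before: m₁ = 1 / (0.071 + 0.1087) ≈ 5.56483, MB₁ = 3.8, so M₁ = 5.56483 × 3.8 ≈ 21.1464 billion.
After: m₂ = 1 / (0.071 + 0.081) ≈ 6.57895, MB₂ = 3.8 + 0.35 = 4.15, so M₂ = 6.57895 × 4.15 ≈ 27.3026 billion.
ΔM = M₂ − M₁ = 27.3026 − 21.1464 = 6.1562 billion.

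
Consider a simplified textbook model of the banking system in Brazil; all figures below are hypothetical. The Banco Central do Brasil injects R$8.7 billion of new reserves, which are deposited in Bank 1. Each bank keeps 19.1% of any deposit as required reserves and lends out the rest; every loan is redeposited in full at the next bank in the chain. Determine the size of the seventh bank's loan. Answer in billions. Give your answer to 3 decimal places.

Each bank lends a fraction (1 − rr) = 0.8090 of the deposit it receives, so Bank 7 receives 8.7·0.8090^6 and lends 8.7·0.8090^7 ≈ 1.9731 billion.

R$1.973 billion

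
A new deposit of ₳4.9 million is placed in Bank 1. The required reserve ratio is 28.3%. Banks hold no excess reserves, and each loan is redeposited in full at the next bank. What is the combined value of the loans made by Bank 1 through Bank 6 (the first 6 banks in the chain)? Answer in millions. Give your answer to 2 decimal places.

₳10.73 million

Bank i lends (1 − rr)^i of the original deposit: Bank 1 lends 4.9·0.7170 = 3.5133, Bank 2 lends 4.9·0.7170² ≈ 2.5190, and so on.
Summing a geometric series: total = 4.9·[0.7170·(1 − 0.7170^6) / (1 − 0.7170)] ≈ 10.7278 million.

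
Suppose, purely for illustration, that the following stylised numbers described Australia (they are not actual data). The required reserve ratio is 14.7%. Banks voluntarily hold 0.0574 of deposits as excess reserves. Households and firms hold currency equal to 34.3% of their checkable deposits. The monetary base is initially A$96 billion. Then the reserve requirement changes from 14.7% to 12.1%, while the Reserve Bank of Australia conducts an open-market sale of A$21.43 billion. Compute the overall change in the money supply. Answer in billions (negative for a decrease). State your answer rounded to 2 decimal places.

Before: m₁ = (1 + 0.343) / (0.147 + 0.0574 + 0.343) ≈ 2.45342, MB₁ = 96, so M₁ = 2.45342 × 96 ≈ 235.5283 billion.
After: m₂ = (1 + 0.343) / (0.121 + 0.0574 + 0.343) ≈ 2.57576, MB₂ = 96 − 21.43 = 74.57, so M₂ = 2.57576 × 74.57 ≈ 192.0744 billion.
ΔM = M₂ − M₁ = 192.0744 − 235.5283 = -43.4539 billion.

-43.45 billion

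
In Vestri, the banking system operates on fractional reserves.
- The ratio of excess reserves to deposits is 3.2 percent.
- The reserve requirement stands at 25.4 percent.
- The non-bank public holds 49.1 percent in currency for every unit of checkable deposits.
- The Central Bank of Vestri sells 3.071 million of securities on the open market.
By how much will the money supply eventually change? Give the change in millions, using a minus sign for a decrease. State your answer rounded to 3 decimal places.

-5.893 million

The money multiplier is m = (1 + c) / (rr + e + c) = (1 + 0.491) / (0.254 + 0.032 + 0.491) ≈ 1.91892.
The sale removes 3.071 million of base, so ΔM = m × ΔMB = 1.91892 × (−3.071) ≈ -5.893 million.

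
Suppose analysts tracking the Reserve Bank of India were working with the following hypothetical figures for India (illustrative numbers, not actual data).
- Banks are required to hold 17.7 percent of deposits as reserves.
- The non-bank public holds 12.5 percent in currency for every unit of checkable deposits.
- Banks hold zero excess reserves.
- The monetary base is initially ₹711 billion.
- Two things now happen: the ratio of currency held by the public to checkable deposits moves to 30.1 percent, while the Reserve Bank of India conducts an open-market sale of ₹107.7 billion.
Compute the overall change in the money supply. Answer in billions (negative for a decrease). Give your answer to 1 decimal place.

-1006.6 billion

Before: m₁ = (1 + 0.125) / (0.177 + 0.125) ≈ 3.72517, MB₁ = 711, so M₁ = 3.72517 × 711 ≈ 2648.5959 billion.
After: m₂ = (1 + 0.301) / (0.177 + 0.301) ≈ 2.72176, MB₂ = 711 − 107.7 = 603.3, so M₂ = 2.72176 × 603.3 ≈ 1642.0378 billion.
ΔM = M₂ − M₁ = 1642.0378 − 2648.5959 = -1006.5581 billion.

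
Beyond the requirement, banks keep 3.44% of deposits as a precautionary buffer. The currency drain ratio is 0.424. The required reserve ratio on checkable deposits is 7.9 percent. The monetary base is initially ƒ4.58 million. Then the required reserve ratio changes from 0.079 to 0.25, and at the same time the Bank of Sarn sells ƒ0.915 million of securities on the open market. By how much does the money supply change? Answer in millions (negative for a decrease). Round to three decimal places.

Before: m₁ = (1 + 0.424) / (0.079 + 0.0344 + 0.424) ≈ 2.64980, MB₁ = 4.58, so M₁ = 2.64980 × 4.58 ≈ 12.1361 million.
After: m₂ = (1 + 0.424) / (0.25 + 0.0344 + 0.424) ≈ 2.01016, MB₂ = 4.58 − 0.915 = 3.665, so M₂ = 2.01016 × 3.665 ≈ 7.3672 million.
ΔM = M₂ − M₁ = 7.3672 − 12.1361 = -4.7689 million.

-4.769 million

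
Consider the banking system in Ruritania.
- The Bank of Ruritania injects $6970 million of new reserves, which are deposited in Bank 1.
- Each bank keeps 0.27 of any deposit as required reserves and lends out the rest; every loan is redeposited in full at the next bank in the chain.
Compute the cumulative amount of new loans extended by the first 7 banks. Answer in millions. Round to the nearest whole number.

Bank i lends (1 − rr)^i of the original deposit: Bank 1 lends 6970·0.7300 = 5088.1000, Bank 2 lends 6970·0.7300² = 3714.3130, and so on.
Summing a geometric series: total = 6970·[0.7300·(1 − 0.7300^7) / (1 − 0.7300)] ≈ 16762.9530 million.

$16763 million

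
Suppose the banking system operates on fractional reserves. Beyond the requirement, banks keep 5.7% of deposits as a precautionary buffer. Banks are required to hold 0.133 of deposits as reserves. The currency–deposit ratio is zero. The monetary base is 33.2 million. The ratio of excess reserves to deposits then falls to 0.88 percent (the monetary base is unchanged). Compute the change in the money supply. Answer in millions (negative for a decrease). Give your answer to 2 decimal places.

59.40 million

Initially m₁ = 1 / (0.133 + 0.057) ≈ 5.26316, so M₁ = 5.26316 × 33.2 ≈ 174.7369 million.
After the change m₂ = 1 / (0.133 + 0.0088) ≈ 7.05219, so M₂ = 7.05219 × 33.2 ≈ 234.1327 million.
ΔM = M₂ − M₁ = 234.1327 − 174.7369 = 59.3958 million.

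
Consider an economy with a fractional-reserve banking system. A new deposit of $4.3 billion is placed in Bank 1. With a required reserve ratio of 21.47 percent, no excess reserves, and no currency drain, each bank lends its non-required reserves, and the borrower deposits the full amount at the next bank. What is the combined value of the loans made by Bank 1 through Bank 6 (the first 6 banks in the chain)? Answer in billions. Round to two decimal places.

$12.04 billion

Bank i lends (1 − rr)^i of the original deposit: Bank 1 lends 4.3·0.7853 ≈ 3.3768, Bank 2 lends 4.3·0.7853² ≈ 2.6518, and so on.
Summing a geometric series: total = 4.3·[0.7853·(1 − 0.7853^6) / (1 − 0.7853)] ≈ 12.0391 billion.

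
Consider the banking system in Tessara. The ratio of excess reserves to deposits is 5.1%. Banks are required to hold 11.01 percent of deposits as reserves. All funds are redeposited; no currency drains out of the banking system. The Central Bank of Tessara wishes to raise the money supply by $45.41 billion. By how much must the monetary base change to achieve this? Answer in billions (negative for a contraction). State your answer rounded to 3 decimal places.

The money multiplier is m = 1 / (rr + e) = 1 / (0.1101 + 0.051) ≈ 6.207325.
ΔMB = ΔM / m = (+45.41) / 6.207325 ≈ 7.3156 billion.

$7.316 billion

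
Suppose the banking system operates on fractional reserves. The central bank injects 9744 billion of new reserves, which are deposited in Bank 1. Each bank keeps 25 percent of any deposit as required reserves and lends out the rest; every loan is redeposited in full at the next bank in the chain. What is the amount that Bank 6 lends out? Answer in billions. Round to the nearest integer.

Each bank lends a fraction (1 − rr) = 0.7500 of the deposit it receives, so Bank 6 receives 9744·0.7500^5 and lends 9744·0.7500^6 ≈ 1734.2227 billion.

1734 billion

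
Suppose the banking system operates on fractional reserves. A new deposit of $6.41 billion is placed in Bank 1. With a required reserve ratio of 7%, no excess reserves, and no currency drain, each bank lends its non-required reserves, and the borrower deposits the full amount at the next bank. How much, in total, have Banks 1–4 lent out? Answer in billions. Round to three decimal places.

Bank i lends (1 − rr)^i of the original deposit: Bank 1 lends 6.41·0.9300 = 5.9613, Bank 2 lends 6.41·0.9300² ≈ 5.5440, and so on.
Summing a geometric series: total = 6.41·[0.9300·(1 − 0.9300^4) / (1 − 0.9300)] ≈ 21.4563 billion.

$21.456 billion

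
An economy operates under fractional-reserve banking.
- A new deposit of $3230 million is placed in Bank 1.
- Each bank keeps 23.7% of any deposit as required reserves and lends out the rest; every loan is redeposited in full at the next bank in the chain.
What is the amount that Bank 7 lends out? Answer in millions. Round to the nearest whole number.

$486 million

Each bank lends a fraction (1 − rr) = 0.7630 of the deposit it receives, so Bank 7 receives 3230·0.7630^6 and lends 3230·0.7630^7 ≈ 486.2664 million.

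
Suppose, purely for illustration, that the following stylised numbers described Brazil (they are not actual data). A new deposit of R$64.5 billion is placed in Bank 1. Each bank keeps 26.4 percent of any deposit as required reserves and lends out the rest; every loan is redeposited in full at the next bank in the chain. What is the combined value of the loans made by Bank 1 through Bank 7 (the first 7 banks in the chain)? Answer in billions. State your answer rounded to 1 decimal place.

R$158.8 billion

Bank i lends (1 − rr)^i of the original deposit: Bank 1 lends 64.5·0.7360 = 47.4720, Bank 2 lends 64.5·0.7360² ≈ 34.9394, and so on.
Summing a geometric series: total = 64.5·[0.7360·(1 − 0.7360^7) / (1 − 0.7360)] ≈ 158.7814 billion.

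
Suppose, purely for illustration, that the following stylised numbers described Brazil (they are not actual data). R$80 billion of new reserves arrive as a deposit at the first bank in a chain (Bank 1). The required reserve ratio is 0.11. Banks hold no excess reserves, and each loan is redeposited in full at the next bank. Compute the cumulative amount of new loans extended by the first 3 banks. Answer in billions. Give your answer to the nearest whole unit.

R$191 billion

Bank i lends (1 − rr)^i of the original deposit: Bank 1 lends 80·0.8900 = 71.2000, Bank 2 lends 80·0.8900² = 63.3680, and so on.
Summing a geometric series: total = 80·[0.8900·(1 − 0.8900^3) / (1 − 0.8900)] ≈ 190.9655 billion.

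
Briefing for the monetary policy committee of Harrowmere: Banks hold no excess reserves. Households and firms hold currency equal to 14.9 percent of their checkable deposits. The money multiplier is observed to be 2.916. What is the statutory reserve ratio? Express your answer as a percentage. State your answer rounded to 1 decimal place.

Using m = 2.916. Since m = (1 + c)/(c + rr + e), the denominator satisfies c + rr + e = (1 + c)/m = (1 + 0.149) / 2.916 ≈ 0.394033.
With c = 0.149 and e = 0, the statutory reserve ratio is 0.394033 − 0.149 − 0 = 0.245033.

24.5%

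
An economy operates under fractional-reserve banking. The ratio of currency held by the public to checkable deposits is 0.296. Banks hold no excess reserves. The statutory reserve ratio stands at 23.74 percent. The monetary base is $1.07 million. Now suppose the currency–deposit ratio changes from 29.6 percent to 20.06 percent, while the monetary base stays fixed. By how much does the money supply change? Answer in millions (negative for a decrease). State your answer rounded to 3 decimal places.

$0.333 million

Initially m₁ = (1 + 0.296) / (0.2374 + 0.296) ≈ 2.42970, so M₁ = 2.42970 × 1.07 ≈ 2.5998 million.
After the change m₂ = (1 + 0.2006) / (0.2374 + 0.2006) ≈ 2.74110, so M₂ = 2.74110 × 1.07 ≈ 2.933 million.
ΔM = M₂ − M₁ = 2.933 − 2.5998 = 0.3332 million.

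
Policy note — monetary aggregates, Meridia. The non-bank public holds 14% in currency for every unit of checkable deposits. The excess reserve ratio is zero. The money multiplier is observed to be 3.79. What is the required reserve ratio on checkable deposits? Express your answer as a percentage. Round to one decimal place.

Using m = 3.79. Since m = (1 + c)/(c + rr + e), the denominator satisfies c + rr + e = (1 + c)/m = (1 + 0.14) / 3.79 ≈ 0.300792.
With c = 0.14 and e = 0, the required reserve ratio on checkable deposits is 0.300792 − 0.14 − 0 = 0.160792.

16.1%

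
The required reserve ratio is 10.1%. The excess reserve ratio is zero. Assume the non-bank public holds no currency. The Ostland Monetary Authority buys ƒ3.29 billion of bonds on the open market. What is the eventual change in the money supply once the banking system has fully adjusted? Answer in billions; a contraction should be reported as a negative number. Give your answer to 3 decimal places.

The simple money multiplier is m = 1/rr = 1/0.101 ≈ 9.90099.
An open-market purchase increases the monetary base by 3.29 billion, so ΔM = m × ΔMB = 9.90099 × 3.29 ≈ 32.5743 billion.

ƒ32.574 billion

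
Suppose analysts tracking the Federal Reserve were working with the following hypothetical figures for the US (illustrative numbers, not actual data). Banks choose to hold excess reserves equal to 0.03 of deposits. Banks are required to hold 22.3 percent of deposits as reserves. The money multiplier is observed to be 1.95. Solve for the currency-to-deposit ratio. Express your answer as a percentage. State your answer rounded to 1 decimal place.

Using m = 1.95. From m = (1 + c)/(c + rr + e), rearranging gives 1 + c = m·(c + rr + e), so c·(1 − m) = m·(rr + e) − 1.
Hence c = [m·(rr + e) − 1]/(1 − m) = [1.95 × (0.223 + 0.03) − 1] / (1 − 1.95) ≈ 0.533316.

53.3%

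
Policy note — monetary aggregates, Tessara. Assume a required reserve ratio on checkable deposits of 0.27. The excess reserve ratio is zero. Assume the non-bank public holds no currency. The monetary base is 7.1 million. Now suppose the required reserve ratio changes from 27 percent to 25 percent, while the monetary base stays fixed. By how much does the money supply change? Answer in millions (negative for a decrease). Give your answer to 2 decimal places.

Initially m₁ = 1 / (0.27) ≈ 3.7037, so M₁ = 3.7037 × 7.1 ≈ 26.2963 million.
After the change m₂ = 1 / (0.25) = 4, so M₂ = 4 × 7.1 = 28.4 million.
ΔM = M₂ − M₁ = 28.4 − 26.2963 = 2.1037 million.

2.10 million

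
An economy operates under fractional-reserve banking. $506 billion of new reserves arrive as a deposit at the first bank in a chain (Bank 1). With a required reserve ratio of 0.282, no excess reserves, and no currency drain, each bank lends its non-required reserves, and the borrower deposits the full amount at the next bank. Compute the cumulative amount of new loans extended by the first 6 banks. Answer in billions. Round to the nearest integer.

Bank i lends (1 − rr)^i of the original deposit: Bank 1 lends 506·0.7180 = 363.3080, Bank 2 lends 506·0.7180² ≈ 260.8551, and so on.
Summing a geometric series: total = 506·[0.7180·(1 − 0.7180^6) / (1 − 0.7180)] ≈ 1111.8149 billion.

$1112 billion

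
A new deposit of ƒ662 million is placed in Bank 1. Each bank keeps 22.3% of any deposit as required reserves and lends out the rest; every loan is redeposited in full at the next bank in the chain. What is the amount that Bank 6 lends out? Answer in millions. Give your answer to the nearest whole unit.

ƒ146 million

Each bank lends a fraction (1 − rr) = 0.7770 of the deposit it receives, so Bank 6 receives 662·0.7770^5 and lends 662·0.7770^6 ≈ 145.6747 million.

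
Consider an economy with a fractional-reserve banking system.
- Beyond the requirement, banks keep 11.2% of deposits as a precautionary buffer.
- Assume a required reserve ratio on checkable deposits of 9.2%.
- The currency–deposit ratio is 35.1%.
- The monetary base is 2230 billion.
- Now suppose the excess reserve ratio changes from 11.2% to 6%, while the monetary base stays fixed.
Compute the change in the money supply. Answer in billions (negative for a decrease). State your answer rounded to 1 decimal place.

561.2 billion

Initially m₁ = (1 + 0.351) / (0.092 + 0.112 + 0.351) ≈ 2.434234, so M₁ = 2.434234 × 2230 ≈ 5428.3418 billion.
After the change m₂ = (1 + 0.351) / (0.092 + 0.06 + 0.351) ≈ 2.685885, so M₂ = 2.685885 × 2230 ≈ 5989.5235 billion.
ΔM = M₂ − M₁ = 5989.5235 − 5428.3418 = 561.1817 billion.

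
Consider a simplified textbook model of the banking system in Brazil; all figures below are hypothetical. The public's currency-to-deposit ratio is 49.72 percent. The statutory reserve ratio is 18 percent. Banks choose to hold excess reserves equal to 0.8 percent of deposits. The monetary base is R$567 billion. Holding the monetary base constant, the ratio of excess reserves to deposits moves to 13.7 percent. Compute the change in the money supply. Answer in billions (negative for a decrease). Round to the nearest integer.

Initially m₁ = (1 + 0.4972) / (0.18 + 0.008 + 0.4972) ≈ 2.1851, so M₁ = 2.1851 × 567 = 1238.9517 billion.
After the change m₂ = (1 + 0.4972) / (0.18 + 0.137 + 0.4972) ≈ 1.8389, so M₂ = 1.8389 × 567 = 1042.6563 billion.
ΔM = M₂ − M₁ = 1042.6563 − 1238.9517 = -196.2954 billion.

-196 billion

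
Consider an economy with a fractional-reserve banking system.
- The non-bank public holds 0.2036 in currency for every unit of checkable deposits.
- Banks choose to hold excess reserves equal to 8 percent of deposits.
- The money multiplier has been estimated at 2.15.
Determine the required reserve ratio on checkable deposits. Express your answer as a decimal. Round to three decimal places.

0.276

Using m = 2.15. Since m = (1 + c)/(c + rr + e), the denominator satisfies c + rr + e = (1 + c)/m = (1 + 0.2036) / 2.15 ≈ 0.559814.
With c = 0.2036 and e = 0.08, the required reserve ratio on checkable deposits is 0.559814 − 0.2036 − 0.08 = 0.276214.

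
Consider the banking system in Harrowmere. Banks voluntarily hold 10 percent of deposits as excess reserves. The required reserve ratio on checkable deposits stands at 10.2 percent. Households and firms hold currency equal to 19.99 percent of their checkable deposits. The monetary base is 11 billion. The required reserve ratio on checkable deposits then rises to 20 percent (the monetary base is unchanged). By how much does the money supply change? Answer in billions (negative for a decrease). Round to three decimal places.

Initially m₁ = (1 + 0.1999) / (0.102 + 0.1 + 0.1999) ≈ 2.985569, so M₁ = 2.985569 × 11 ≈ 32.8413 billion.
After the change m₂ = (1 + 0.1999) / (0.2 + 0.1 + 0.1999) ≈ 2.400280, so M₂ = 2.400280 × 11 ≈ 26.4031 billion.
ΔM = M₂ − M₁ = 26.4031 − 32.8413 = -6.4382 billion.

-6.438 billion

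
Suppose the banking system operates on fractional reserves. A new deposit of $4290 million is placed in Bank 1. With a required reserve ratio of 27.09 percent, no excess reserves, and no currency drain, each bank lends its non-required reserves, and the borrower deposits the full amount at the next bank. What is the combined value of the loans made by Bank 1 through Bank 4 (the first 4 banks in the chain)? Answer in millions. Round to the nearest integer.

$8283 million

Bank i lends (1 − rr)^i of the original deposit: Bank 1 lends 4290·0.7291 = 3127.8390, Bank 2 lends 4290·0.7291² ≈ 2280.5074, and so on.
Summing a geometric series: total = 4290·[0.7291·(1 − 0.7291^4) / (1 − 0.7291)] ≈ 8283.3520 million.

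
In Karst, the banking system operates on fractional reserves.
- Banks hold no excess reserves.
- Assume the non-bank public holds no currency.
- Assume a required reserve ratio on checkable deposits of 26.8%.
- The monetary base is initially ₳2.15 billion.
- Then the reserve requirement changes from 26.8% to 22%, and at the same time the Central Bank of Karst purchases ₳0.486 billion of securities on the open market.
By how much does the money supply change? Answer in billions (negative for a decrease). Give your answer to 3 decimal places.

Before: m₁ = 1 / (0.268) ≈ 3.73134, MB₁ = 2.15, so M₁ = 3.73134 × 2.15 ≈ 8.0224 billion.
After: m₂ = 1 / (0.22) ≈ 4.54545, MB₂ = 2.15 + 0.486 = 2.636, so M₂ = 4.54545 × 2.636 ≈ 11.9818 billion.
ΔM = M₂ − M₁ = 11.9818 − 8.0224 = 3.9594 billion.

₳3.959 billion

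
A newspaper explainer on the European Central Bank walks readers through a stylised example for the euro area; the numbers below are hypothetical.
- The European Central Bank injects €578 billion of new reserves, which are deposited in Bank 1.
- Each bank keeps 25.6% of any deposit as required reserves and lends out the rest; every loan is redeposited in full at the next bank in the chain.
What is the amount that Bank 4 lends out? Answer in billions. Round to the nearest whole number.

€177 billion

Each bank lends a fraction (1 − rr) = 0.7440 of the deposit it receives, so Bank 4 receives 578·0.7440^3 and lends 578·0.7440^4 ≈ 177.1004 billion.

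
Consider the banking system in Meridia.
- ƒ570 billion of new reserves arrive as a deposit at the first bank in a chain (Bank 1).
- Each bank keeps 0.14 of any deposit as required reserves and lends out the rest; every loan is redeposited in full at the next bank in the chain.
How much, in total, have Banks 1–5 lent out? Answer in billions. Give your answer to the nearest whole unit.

ƒ1854 billion

Bank i lends (1 − rr)^i of the original deposit: Bank 1 lends 570·0.8600 = 490.2000, Bank 2 lends 570·0.8600² = 421.5720, and so on.
Summing a geometric series: total = 570·[0.8600·(1 − 0.8600^5) / (1 − 0.8600)] ≈ 1854.2620 billion.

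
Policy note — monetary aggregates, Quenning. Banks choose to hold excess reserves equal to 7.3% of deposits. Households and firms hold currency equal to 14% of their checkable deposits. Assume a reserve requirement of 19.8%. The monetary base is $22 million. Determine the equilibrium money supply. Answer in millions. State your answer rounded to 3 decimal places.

$61.022 million

The money multiplier is m = (1 + c) / (rr + e + c) = (1 + 0.14) / (0.198 + 0.073 + 0.14) ≈ 2.773723.
So M = m × MB = 2.773723 × 22 ≈ 61.0219 million.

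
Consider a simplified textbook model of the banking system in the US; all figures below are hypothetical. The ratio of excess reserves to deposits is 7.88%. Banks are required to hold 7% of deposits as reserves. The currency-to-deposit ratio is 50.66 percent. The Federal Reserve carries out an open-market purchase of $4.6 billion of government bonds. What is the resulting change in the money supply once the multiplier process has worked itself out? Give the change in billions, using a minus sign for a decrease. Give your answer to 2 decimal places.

The money multiplier is m = (1 + c) / (rr + e + c) = (1 + 0.5066) / (0.07 + 0.0788 + 0.5066) ≈ 2.2987.
The purchase adds 4.6 billion of base, so ΔM = m × ΔMB = 2.2987 × (+4.6) ≈ 10.574 billion.

$10.57 billion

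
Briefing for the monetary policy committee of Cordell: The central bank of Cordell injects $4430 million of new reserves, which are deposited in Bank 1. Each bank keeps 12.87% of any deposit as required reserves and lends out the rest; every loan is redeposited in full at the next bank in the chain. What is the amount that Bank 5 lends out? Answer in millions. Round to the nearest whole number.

Each bank lends a fraction (1 − rr) = 0.8713 of the deposit it receives, so Bank 5 receives 4430·0.8713^4 and lends 4430·0.8713^5 ≈ 2224.5506 million.

$2225 million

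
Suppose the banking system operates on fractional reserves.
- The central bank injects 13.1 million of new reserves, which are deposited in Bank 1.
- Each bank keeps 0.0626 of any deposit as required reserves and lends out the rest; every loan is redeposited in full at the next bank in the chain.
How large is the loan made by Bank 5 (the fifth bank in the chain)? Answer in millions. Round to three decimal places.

Each bank lends a fraction (1 − rr) = 0.9374 of the deposit it receives, so Bank 5 receives 13.1·0.9374^4 and lends 13.1·0.9374^5 ≈ 9.4819 million.

9.482 million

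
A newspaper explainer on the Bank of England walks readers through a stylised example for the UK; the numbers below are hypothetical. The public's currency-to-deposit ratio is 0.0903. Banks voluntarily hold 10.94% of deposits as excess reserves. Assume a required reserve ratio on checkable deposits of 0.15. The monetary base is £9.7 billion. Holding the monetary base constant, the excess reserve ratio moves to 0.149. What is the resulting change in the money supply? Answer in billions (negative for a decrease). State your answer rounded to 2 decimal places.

Initially m₁ = (1 + 0.0903) / (0.15 + 0.1094 + 0.0903) ≈ 3.1178, so M₁ = 3.1178 × 9.7 ≈ 30.2427 billion.
After the change m₂ = (1 + 0.0903) / (0.15 + 0.149 + 0.0903) ≈ 2.8007, so M₂ = 2.8007 × 9.7 ≈ 27.1668 billion.
ΔM = M₂ − M₁ = 27.1668 − 30.2427 = -3.0759 billion.

-3.08 billion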